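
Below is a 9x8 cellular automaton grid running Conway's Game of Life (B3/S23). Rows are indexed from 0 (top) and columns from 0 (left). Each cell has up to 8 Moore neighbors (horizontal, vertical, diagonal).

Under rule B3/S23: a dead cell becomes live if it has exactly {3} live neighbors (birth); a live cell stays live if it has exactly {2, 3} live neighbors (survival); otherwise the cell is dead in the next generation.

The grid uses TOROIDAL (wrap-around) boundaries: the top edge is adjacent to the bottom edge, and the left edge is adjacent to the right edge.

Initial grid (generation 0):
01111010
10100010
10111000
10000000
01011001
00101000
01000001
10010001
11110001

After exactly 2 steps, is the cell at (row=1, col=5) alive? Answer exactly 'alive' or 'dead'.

Answer: alive

Derivation:
Simulating step by step:
Generation 0 (given above): 29 live cells
Generation 1: 24 live cells
00001110
10000000
10110000
10000001
11111000
01101000
01110001
00010010
00000010
Generation 2: 23 live cells
00000111
01011101
10000000
00001001
00001001
00001000
11001000
00010011
00001011

Cell (1,5) at generation 2: 1 -> alive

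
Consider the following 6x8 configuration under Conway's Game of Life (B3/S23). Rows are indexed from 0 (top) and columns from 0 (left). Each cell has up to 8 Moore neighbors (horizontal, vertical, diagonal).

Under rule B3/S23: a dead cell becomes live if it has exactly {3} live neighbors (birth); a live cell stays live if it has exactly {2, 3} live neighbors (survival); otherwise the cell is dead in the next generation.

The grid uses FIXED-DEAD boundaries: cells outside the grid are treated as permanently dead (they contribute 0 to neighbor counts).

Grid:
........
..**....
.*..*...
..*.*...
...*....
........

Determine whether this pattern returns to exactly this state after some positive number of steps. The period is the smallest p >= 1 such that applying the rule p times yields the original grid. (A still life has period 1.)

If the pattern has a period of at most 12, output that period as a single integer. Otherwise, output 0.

Answer: 1

Derivation:
Simulating and comparing each generation to the original:
Gen 0 (original, given above): 7 live cells
Gen 1: 7 live cells, MATCHES original -> period = 1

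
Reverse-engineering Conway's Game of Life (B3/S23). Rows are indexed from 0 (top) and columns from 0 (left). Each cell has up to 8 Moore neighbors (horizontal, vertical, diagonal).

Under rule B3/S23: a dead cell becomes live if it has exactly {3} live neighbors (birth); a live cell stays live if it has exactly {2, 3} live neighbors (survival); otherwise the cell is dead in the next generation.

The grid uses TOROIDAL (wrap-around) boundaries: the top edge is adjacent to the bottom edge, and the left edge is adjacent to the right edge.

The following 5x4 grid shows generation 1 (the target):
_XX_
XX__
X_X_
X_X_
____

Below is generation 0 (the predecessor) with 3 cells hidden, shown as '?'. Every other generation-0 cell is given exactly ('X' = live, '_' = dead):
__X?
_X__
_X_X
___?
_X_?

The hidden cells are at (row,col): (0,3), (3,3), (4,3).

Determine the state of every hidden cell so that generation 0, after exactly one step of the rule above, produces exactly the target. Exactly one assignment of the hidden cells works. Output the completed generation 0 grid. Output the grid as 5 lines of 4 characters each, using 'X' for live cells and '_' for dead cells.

Hidden generation-0 cells (in order): (0,3), (3,3), (4,3).
A hidden cell only influences target cells in its own 3x3 neighborhood. Try each of the 2^3 = 8 assignments, step the completed generation 0 forward once under B3/S23, and compare with the target:
  (0,3)=_ (3,3)=_ (4,3)=_ -> step reproduces the target at every cell -> ACCEPT
  (0,3)=_ (3,3)=_ (4,3)=X -> step gives (0,0)='X' but target has '_' -> reject
  (0,3)=_ (3,3)=X (4,3)=_ -> step gives (2,0)='_' but target has 'X' -> reject
  (0,3)=_ (3,3)=X (4,3)=X -> step gives (0,0)='X' but target has '_' -> reject
  (0,3)=X (3,3)=_ (4,3)=_ -> step gives (0,0)='X' but target has '_' -> reject
  (0,3)=X (3,3)=_ (4,3)=X -> step gives (0,2)='_' but target has 'X' -> reject
  (0,3)=X (3,3)=X (4,3)=_ -> step gives (0,0)='X' but target has '_' -> reject
  (0,3)=X (3,3)=X (4,3)=X -> step gives (0,2)='_' but target has 'X' -> reject
Unique solution: (0,3)=dead, (3,3)=dead, (4,3)=dead.
Check: live-neighbor counts of every cell in the completed generation 0:
2321
3242
3130
3231
1121
Applying B3/S23 to generation 0 with these counts gives:
_XX_
XX__
X_X_
X_X_
____
which matches the target exactly.

Answer: __X_
_X__
_X_X
____
_X__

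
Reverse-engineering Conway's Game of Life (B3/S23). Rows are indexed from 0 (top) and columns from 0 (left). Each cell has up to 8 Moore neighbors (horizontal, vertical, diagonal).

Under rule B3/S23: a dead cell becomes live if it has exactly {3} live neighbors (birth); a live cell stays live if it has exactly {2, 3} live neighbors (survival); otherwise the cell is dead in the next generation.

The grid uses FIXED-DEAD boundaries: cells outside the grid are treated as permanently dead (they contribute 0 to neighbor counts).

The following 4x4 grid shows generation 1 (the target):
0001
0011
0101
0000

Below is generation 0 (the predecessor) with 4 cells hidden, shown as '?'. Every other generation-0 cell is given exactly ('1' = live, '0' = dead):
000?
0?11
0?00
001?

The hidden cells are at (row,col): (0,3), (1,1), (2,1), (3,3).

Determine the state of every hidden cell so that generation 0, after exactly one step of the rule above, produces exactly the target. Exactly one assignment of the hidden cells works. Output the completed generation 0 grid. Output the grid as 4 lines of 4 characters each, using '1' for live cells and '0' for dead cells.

Answer: 0001
0111
0000
0010

Derivation:
Hidden generation-0 cells (in order): (0,3), (1,1), (2,1), (3,3).
A hidden cell only influences target cells in its own 3x3 neighborhood. Try each of the 2^4 = 16 assignments, step the completed generation 0 forward once under B3/S23, and compare with the target:
  (0,3)=0 (1,1)=0 (2,1)=0 (3,3)=0 -> step gives (0,3)='0' but target has '1' -> reject
  (0,3)=0 (1,1)=0 (2,1)=0 (3,3)=1 -> step gives (0,3)='0' but target has '1' -> reject
  (0,3)=0 (1,1)=0 (2,1)=1 (3,3)=0 -> step gives (0,3)='0' but target has '1' -> reject
  (0,3)=0 (1,1)=0 (2,1)=1 (3,3)=1 -> step gives (0,3)='0' but target has '1' -> reject
  (0,3)=0 (1,1)=1 (2,1)=0 (3,3)=0 -> step gives (0,2)='1' but target has '0' -> reject
  (0,3)=0 (1,1)=1 (2,1)=0 (3,3)=1 -> step gives (0,2)='1' but target has '0' -> reject
  (0,3)=0 (1,1)=1 (2,1)=1 (3,3)=0 -> step gives (0,2)='1' but target has '0' -> reject
  (0,3)=0 (1,1)=1 (2,1)=1 (3,3)=1 -> step gives (0,2)='1' but target has '0' -> reject
  (0,3)=1 (1,1)=0 (2,1)=0 (3,3)=0 -> step gives (0,2)='1' but target has '0' -> reject
  (0,3)=1 (1,1)=0 (2,1)=0 (3,3)=1 -> step gives (0,2)='1' but target has '0' -> reject
  (0,3)=1 (1,1)=0 (2,1)=1 (3,3)=0 -> step gives (0,2)='1' but target has '0' -> reject
  (0,3)=1 (1,1)=0 (2,1)=1 (3,3)=1 -> step gives (0,2)='1' but target has '0' -> reject
  (0,3)=1 (1,1)=1 (2,1)=0 (3,3)=0 -> step reproduces the target at every cell -> ACCEPT
  (0,3)=1 (1,1)=1 (2,1)=0 (3,3)=1 -> step gives (2,3)='0' but target has '1' -> reject
  (0,3)=1 (1,1)=1 (2,1)=1 (3,3)=0 -> step gives (1,1)='1' but target has '0' -> reject
  (0,3)=1 (1,1)=1 (2,1)=1 (3,3)=1 -> step gives (1,1)='1' but target has '0' -> reject
Unique solution: (0,3)=live, (1,1)=live, (2,1)=dead, (3,3)=dead.
Check: live-neighbor counts of every cell in the completed generation 0:
1242
1132
1343
0101
Applying B3/S23 to generation 0 with these counts gives:
0001
0011
0101
0000
which matches the target exactly.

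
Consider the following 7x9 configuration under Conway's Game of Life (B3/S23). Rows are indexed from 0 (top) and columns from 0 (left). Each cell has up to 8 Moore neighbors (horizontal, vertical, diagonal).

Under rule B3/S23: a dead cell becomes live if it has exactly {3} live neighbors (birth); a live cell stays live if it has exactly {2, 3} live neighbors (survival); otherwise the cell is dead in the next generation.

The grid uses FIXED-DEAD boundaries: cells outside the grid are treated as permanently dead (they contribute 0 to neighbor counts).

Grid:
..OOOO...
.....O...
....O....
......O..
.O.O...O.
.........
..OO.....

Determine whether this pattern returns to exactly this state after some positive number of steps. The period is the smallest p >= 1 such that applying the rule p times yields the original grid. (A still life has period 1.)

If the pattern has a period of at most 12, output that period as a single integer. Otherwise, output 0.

Answer: 0

Derivation:
Simulating and comparing each generation to the original:
Gen 0 (original, given above): 12 live cells
Gen 1: 6 live cells, differs from original
Gen 2: 4 live cells, differs from original
Gen 3: 6 live cells, differs from original
Gen 4: 5 live cells, differs from original
Gen 5: 3 live cells, differs from original
Gen 6: 2 live cells, differs from original
Gen 7: 0 live cells, differs from original
Gen 8: 0 live cells, differs from original
Gen 9: 0 live cells, differs from original
Gen 10: 0 live cells, differs from original
Gen 11: 0 live cells, differs from original
Gen 12: 0 live cells, differs from original
No period found within 12 steps.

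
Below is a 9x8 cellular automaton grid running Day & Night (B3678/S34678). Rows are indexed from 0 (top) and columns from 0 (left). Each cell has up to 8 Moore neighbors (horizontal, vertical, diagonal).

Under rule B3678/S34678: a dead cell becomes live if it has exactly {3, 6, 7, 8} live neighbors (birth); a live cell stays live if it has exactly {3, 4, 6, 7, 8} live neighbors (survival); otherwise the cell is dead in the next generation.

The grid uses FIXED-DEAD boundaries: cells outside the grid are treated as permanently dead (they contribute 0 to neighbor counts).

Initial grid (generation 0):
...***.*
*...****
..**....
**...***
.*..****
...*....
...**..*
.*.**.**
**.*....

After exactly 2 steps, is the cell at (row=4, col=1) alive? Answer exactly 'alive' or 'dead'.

Simulating step by step:
Generation 0 (given above): 33 live cells
Generation 1: 28 live cells
....**..
..*..**.
*.....*.
.*.*.*.*
*.*.**.*
..**...*
...****.
*..***..
....*...
Generation 2: 28 live cells
.....**.
....***.
.**.*.**
***..*..
..*.*...
.**.*...
....***.
...**.*.
...***..

Cell (4,1) at generation 2: 0 -> dead

Answer: dead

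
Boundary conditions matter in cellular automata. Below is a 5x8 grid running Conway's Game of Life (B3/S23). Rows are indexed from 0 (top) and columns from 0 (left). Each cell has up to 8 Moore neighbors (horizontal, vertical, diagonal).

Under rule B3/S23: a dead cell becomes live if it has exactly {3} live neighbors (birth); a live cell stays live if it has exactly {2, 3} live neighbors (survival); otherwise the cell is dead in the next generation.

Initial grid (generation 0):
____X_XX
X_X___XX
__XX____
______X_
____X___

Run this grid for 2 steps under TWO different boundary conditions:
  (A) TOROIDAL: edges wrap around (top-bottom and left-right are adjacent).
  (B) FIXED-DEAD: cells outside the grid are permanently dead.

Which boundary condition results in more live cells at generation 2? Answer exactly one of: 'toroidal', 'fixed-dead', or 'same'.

Under TOROIDAL boundary, generation 2:
X_X_____
X___XXX_
X__XXXXX
___X__XX
______XX
Population = 17

Under FIXED-DEAD boundary, generation 2:
_____X_X
_X_XX___
_X_XXX_X
___X____
________
Population = 11

Comparison: toroidal=17, fixed-dead=11 -> toroidal

Answer: toroidal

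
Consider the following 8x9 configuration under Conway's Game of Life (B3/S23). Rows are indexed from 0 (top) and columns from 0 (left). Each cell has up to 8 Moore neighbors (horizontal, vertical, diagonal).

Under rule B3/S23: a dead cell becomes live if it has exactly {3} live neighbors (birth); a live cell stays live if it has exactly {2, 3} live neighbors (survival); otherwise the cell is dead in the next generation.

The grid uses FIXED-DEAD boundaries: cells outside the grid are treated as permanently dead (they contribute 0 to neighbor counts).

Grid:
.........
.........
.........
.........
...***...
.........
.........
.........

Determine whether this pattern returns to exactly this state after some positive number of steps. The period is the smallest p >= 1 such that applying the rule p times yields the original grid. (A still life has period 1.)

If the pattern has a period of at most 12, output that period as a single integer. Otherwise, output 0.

Answer: 2

Derivation:
Simulating and comparing each generation to the original:
Gen 0 (original, given above): 3 live cells
Gen 1: 3 live cells, differs from original
Gen 2: 3 live cells, MATCHES original -> period = 2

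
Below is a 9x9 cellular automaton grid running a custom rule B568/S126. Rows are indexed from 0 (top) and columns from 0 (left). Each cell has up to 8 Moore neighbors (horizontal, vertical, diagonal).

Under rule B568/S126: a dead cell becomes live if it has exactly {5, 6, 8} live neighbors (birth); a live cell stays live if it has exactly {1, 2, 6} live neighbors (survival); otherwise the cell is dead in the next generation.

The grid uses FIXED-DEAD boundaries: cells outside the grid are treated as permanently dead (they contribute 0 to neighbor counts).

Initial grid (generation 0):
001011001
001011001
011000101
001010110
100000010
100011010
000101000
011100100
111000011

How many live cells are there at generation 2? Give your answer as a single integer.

Simulating step by step:
Generation 0 (given above): 33 live cells
Generation 1: 19 live cells
001000001
000100001
000101011
001000000
100000100
100001010
000010000
000000100
100000011
Generation 2: 16 live cells
001000001
000100000
000100011
001000000
100000100
100001010
000010000
000000100
000000011
Population at generation 2: 16

Answer: 16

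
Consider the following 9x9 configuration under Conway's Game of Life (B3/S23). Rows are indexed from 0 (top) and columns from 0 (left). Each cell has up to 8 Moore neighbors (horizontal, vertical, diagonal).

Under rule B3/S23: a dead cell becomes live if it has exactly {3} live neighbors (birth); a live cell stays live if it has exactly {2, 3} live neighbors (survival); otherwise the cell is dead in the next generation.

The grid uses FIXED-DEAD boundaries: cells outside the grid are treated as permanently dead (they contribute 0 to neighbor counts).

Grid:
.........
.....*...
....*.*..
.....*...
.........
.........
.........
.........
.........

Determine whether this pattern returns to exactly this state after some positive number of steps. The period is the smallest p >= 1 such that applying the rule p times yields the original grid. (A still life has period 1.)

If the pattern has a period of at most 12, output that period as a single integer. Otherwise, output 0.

Simulating and comparing each generation to the original:
Gen 0 (original, given above): 4 live cells
Gen 1: 4 live cells, MATCHES original -> period = 1

Answer: 1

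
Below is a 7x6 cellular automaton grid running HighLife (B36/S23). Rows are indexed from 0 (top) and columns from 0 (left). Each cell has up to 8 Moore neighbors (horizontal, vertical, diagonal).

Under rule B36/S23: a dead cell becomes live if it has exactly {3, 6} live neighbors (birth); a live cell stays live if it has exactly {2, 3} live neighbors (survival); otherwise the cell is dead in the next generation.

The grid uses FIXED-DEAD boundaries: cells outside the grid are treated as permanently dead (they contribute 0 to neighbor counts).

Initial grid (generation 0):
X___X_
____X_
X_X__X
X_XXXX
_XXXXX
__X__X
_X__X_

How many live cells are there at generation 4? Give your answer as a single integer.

Answer: 3

Derivation:
Simulating step by step:
Generation 0 (given above): 20 live cells
Generation 1: 9 live cells
______
_X_XXX
__X__X
XX____
______
_____X
______
Generation 2: 10 live cells
____X_
__XXXX
X_XX_X
_X____
______
______
______
Generation 3: 8 live cells
____XX
_XX__X
_____X
_XX___
______
______
______
Generation 4: 3 live cells
____XX
_____X
______
______
______
______
______
Population at generation 4: 3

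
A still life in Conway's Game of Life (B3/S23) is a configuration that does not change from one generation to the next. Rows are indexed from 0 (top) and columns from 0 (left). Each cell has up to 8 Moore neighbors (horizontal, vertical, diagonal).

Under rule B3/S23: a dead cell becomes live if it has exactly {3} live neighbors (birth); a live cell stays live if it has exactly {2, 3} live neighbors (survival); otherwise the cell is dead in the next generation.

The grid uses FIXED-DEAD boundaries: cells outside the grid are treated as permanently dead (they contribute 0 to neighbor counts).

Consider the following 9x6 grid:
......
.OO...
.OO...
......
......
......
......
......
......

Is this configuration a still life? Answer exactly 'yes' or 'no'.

Compute generation 1 and compare to generation 0 (given above):
Generation 1:
......
.OO...
.OO...
......
......
......
......
......
......
The grids are IDENTICAL -> still life.

Answer: yes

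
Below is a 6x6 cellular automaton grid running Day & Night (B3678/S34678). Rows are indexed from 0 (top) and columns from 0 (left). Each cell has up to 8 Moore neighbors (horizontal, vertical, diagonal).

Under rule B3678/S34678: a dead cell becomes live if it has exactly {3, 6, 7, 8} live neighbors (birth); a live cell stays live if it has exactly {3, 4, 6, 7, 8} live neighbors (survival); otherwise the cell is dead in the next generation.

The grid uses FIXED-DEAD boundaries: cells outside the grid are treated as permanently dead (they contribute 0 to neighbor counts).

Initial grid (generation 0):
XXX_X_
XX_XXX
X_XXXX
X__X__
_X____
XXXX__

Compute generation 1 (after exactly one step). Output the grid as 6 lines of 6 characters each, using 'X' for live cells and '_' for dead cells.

Answer: XXX_XX
XXXXXX
X_X_XX
___X__
_X_X__
_XX___

Derivation:
Simulating step by step:
Generation 0 (given above): 21 live cells
Generation 1: 20 live cells
(generation 1 grid is the final answer)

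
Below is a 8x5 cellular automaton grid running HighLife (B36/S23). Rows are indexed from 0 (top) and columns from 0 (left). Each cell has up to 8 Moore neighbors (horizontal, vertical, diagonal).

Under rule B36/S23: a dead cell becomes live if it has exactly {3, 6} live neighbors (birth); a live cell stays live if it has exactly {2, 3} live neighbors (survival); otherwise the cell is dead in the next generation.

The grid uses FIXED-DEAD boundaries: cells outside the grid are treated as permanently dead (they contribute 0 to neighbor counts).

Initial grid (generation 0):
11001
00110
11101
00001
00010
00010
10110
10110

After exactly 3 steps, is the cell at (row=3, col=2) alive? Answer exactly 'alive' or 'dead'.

Simulating step by step:
Generation 0 (given above): 18 live cells
Generation 1: 18 live cells
01110
01001
01101
01101
00011
00011
00001
00110
Generation 2: 14 live cells
01110
10101
10001
01011
00000
00000
00101
00010
Generation 3: 13 live cells
01110
10101
10101
00011
00000
00000
00010
00010

Cell (3,2) at generation 3: 0 -> dead

Answer: dead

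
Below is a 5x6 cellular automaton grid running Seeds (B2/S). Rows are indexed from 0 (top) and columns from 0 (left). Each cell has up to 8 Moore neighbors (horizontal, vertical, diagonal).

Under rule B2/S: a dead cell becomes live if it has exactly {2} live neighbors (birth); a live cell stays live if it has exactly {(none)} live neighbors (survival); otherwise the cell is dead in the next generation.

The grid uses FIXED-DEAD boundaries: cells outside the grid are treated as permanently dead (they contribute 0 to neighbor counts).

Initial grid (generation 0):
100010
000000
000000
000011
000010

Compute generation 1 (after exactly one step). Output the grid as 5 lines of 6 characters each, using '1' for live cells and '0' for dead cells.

Answer: 000000
000000
000011
000100
000100

Derivation:
Simulating step by step:
Generation 0 (given above): 5 live cells
Generation 1: 4 live cells
(generation 1 grid is the final answer)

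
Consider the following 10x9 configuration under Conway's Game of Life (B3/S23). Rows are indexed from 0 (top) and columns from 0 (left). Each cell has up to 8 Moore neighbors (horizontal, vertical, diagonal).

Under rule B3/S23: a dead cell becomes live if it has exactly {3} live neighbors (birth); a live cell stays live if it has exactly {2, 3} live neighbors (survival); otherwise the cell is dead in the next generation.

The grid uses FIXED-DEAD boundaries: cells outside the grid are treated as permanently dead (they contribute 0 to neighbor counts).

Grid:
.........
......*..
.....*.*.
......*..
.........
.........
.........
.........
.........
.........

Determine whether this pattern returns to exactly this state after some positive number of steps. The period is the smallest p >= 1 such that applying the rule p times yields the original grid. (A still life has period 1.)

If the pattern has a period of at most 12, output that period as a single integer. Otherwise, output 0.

Answer: 1

Derivation:
Simulating and comparing each generation to the original:
Gen 0 (original, given above): 4 live cells
Gen 1: 4 live cells, MATCHES original -> period = 1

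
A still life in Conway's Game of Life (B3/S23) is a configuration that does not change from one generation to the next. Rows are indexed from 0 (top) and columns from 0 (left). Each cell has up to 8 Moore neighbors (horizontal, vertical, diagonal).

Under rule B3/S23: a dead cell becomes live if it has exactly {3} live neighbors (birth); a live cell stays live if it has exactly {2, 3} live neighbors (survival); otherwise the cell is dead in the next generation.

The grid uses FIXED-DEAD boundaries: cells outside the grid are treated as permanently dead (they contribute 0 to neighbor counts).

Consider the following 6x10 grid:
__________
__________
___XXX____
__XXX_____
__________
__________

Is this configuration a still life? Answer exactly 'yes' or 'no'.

Answer: no

Derivation:
Compute generation 1 and compare to generation 0 (given above):
Generation 1:
__________
____X_____
__X__X____
__X__X____
___X______
__________
Cell (1,4) differs: gen0=0 vs gen1=1 -> NOT a still life.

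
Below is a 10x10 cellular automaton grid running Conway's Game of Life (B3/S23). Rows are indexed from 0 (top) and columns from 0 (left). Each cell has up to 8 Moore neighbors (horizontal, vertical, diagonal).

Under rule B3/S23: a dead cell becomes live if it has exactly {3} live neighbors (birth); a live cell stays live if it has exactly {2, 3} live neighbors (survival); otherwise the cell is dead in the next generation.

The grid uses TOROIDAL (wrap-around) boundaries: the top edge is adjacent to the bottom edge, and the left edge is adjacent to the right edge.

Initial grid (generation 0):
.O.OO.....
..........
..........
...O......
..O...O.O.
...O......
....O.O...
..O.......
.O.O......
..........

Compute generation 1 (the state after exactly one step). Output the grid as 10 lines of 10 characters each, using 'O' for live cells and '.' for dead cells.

Answer: ..........
..........
..........
..........
..OO......
...O.O.O..
...O......
..OO......
..O.......
...OO.....

Derivation:
Simulating step by step:
Generation 0 (given above): 13 live cells
Generation 1: 11 live cells
(generation 1 grid is the final answer)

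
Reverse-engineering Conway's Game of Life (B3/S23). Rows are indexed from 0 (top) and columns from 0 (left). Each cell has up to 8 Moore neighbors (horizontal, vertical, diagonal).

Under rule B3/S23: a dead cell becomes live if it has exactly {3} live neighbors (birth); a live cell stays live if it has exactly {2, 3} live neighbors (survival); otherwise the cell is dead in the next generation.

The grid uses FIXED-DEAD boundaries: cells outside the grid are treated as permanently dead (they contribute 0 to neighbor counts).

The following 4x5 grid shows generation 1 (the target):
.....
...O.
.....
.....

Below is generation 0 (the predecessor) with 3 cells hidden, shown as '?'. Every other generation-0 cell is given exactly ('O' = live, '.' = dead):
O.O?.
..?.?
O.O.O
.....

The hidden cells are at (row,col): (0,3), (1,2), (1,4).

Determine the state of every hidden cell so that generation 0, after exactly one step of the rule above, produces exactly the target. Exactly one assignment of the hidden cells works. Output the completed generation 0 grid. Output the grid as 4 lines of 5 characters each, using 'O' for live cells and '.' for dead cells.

Answer: O.O..
.....
O.O.O
.....

Derivation:
Hidden generation-0 cells (in order): (0,3), (1,2), (1,4).
A hidden cell only influences target cells in its own 3x3 neighborhood. Try each of the 2^3 = 8 assignments, step the completed generation 0 forward once under B3/S23, and compare with the target:
  (0,3)=. (1,2)=. (1,4)=. -> step reproduces the target at every cell -> ACCEPT
  (0,3)=. (1,2)=. (1,4)=O -> step gives (1,3)='.' but target has 'O' -> reject
  (0,3)=. (1,2)=O (1,4)=. -> step gives (0,1)='O' but target has '.' -> reject
  (0,3)=. (1,2)=O (1,4)=O -> step gives (0,1)='O' but target has '.' -> reject
  (0,3)=O (1,2)=. (1,4)=. -> step gives (1,2)='O' but target has '.' -> reject
  (0,3)=O (1,2)=. (1,4)=O -> step gives (0,3)='O' but target has '.' -> reject
  (0,3)=O (1,2)=O (1,4)=. -> step gives (0,1)='O' but target has '.' -> reject
  (0,3)=O (1,2)=O (1,4)=O -> step gives (0,1)='O' but target has '.' -> reject
Unique solution: (0,3)=dead, (1,2)=dead, (1,4)=dead.
Check: live-neighbor counts of every cell in the completed generation 0:
02010
24231
02020
12121
Applying B3/S23 to generation 0 with these counts gives:
.....
...O.
.....
.....
which matches the target exactly.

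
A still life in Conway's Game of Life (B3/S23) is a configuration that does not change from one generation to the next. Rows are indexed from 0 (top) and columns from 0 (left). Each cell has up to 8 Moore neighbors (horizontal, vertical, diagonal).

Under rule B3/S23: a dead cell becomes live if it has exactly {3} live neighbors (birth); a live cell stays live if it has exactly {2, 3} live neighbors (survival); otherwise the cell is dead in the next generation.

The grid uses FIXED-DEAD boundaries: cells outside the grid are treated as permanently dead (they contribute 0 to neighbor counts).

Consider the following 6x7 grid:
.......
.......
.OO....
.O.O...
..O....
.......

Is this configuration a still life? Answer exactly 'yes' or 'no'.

Compute generation 1 and compare to generation 0 (given above):
Generation 1:
.......
.......
.OO....
.O.O...
..O....
.......
The grids are IDENTICAL -> still life.

Answer: yes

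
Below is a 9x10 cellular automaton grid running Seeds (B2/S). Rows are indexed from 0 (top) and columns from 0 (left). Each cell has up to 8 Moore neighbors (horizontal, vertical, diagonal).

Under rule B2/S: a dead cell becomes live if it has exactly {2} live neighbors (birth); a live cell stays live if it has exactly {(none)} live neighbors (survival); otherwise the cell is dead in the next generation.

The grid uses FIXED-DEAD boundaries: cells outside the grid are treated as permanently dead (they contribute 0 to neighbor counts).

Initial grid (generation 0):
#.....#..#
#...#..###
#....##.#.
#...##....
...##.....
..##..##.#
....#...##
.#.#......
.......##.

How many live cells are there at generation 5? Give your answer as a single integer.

Answer: 18

Derivation:
Simulating step by step:
Generation 0 (given above): 29 live cells
Generation 1: 14 live cells
.#...#....
..........
...#......
.#.....#..
.#.....##.
..........
.#...##...
..#.#.....
..#.......
Generation 2: 18 live cells
..........
..#.#.....
..#.......
#.....#...
#.#...#...
###..#..#.
..###.....
......#...
.#........
Generation 3: 16 live cells
...#......
.#........
.....#....
..##.#.#..
...#......
......##..
#.....##..
.#..##....
..........
Generation 4: 16 live cells
..#.......
..#.#.....
.#.#......
..........
.....#..#.
.....#..#.
.#..#...#.
#......#..
....##....
Generation 5: 18 live cells
.#........
..........
....#.....
..#.#.....
....#.##.#
......#...
#....##..#
.#.#..#.#.
......#...
Population at generation 5: 18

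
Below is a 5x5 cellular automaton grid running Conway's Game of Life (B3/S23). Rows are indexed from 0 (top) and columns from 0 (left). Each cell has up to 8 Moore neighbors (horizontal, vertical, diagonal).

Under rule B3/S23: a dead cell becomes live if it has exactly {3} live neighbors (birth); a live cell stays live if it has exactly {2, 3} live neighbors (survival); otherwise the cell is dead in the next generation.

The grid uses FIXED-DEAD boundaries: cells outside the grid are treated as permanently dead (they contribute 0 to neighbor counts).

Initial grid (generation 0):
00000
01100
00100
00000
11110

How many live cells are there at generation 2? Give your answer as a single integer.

Answer: 6

Derivation:
Simulating step by step:
Generation 0 (given above): 7 live cells
Generation 1: 7 live cells
00000
01100
01100
00010
01100
Generation 2: 6 live cells
00000
01100
01010
00010
00100
Population at generation 2: 6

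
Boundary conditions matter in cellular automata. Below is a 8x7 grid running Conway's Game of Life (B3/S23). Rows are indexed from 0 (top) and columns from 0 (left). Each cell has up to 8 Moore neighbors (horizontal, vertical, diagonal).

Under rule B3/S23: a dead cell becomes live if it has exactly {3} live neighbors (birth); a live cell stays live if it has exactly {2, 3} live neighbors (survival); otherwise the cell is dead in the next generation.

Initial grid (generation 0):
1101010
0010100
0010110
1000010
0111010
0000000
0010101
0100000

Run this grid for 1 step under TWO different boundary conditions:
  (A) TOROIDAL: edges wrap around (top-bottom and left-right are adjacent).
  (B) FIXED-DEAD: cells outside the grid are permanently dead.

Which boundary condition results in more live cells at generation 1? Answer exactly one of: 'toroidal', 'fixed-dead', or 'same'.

Under TOROIDAL boundary, generation 1:
1101100
0010001
0100111
0000010
0110101
0100110
0000000
0101111
Population = 23

Under FIXED-DEAD boundary, generation 1:
0111100
0010000
0100110
0000011
0110100
0100110
0000000
0000000
Population = 16

Comparison: toroidal=23, fixed-dead=16 -> toroidal

Answer: toroidal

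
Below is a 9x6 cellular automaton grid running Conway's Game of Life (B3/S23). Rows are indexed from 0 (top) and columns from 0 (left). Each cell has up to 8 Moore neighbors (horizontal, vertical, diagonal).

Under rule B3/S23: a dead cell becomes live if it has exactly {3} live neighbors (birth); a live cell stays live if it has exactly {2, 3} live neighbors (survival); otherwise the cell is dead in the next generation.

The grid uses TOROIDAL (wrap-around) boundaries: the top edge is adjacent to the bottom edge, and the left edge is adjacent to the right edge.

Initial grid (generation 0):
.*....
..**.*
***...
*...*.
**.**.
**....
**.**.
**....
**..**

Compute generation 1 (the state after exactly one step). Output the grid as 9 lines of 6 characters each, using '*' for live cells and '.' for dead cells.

Answer: .*.*..
...*..
*.*.*.
....*.
..***.
......
......
...*..
..*..*

Derivation:
Simulating step by step:
Generation 0 (given above): 25 live cells
Generation 1: 13 live cells
(generation 1 grid is the final answer)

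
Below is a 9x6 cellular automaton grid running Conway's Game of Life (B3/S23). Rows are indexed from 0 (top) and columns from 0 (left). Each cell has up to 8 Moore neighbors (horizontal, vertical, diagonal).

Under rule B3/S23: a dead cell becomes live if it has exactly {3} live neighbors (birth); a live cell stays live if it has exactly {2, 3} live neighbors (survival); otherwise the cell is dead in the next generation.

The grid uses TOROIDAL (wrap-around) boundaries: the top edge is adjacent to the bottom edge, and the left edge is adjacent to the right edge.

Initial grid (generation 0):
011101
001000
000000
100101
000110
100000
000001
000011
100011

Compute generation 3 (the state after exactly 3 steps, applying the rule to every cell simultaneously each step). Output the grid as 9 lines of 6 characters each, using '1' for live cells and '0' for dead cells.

Simulating step by step:
Generation 0 (given above): 17 live cells
Generation 1: 19 live cells
011101
011100
000000
000101
100110
000011
100011
000000
011000
Generation 2: 19 live cells
000010
110110
000110
000101
100100
000000
100010
110001
110100
Generation 3: 15 live cells
(generation 3 grid is the final answer)

Answer: 000010
001000
100000
001101
000010
000001
110000
001010
011010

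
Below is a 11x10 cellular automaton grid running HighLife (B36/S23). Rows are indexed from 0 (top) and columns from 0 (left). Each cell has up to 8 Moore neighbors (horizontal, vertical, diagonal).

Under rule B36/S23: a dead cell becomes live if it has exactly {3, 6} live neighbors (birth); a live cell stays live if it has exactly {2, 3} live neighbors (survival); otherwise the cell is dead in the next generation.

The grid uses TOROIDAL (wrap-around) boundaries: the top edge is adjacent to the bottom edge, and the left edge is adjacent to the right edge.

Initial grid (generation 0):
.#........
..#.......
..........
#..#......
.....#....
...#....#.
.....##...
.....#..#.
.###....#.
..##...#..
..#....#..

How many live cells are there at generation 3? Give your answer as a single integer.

Simulating step by step:
Generation 0 (given above): 20 live cells
Generation 1: 25 live cells
.##.......
..........
..........
..........
....#.....
....###...
....####..
..#.####..
.#.##..##.
.......##.
.###......
Generation 2: 15 live cells
.#.#......
..........
..........
..........
....#.....
...#...#..
..........
..#.......
..###.....
.#..#..##.
.#.#......
Generation 3: 10 live cells
..........
..........
..........
..........
..........
..........
..........
..#.......
.##.#.....
.#..#.....
##.##.....
Population at generation 3: 10

Answer: 10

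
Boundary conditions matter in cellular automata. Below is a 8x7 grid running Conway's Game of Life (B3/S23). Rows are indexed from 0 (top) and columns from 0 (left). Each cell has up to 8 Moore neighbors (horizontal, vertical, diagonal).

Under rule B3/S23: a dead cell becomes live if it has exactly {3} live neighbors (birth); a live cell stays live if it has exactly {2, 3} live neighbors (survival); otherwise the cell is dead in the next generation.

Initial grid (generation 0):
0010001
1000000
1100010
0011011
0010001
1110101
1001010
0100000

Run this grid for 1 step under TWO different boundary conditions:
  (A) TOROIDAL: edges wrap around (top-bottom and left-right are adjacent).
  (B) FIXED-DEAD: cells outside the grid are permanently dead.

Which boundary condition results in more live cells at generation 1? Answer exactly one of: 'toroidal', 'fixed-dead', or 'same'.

Answer: same

Derivation:
Under TOROIDAL boundary, generation 1:
1100000
1000000
1110110
0011110
0000100
0010100
0001110
1110001
Population = 22

Under FIXED-DEAD boundary, generation 1:
0000000
1000000
1110111
0011111
0000101
1010101
1001110
0000000
Population = 22

Comparison: toroidal=22, fixed-dead=22 -> same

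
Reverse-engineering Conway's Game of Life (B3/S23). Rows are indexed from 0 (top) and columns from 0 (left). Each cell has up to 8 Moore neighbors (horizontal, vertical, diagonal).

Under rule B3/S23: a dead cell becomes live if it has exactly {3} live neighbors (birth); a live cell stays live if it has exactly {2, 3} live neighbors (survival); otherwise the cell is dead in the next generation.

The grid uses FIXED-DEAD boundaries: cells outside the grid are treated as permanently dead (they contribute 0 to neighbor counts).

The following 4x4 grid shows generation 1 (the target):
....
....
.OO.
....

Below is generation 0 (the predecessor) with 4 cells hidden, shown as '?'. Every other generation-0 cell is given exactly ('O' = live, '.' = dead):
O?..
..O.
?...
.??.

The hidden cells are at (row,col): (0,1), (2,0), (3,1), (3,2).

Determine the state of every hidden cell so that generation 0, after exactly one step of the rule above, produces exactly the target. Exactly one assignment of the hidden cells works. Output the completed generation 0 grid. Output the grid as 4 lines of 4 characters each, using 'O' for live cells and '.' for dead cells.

Answer: O...
..O.
....
.OO.

Derivation:
Hidden generation-0 cells (in order): (0,1), (2,0), (3,1), (3,2).
A hidden cell only influences target cells in its own 3x3 neighborhood. Try each of the 2^4 = 16 assignments, step the completed generation 0 forward once under B3/S23, and compare with the target:
  (0,1)=. (2,0)=. (3,1)=. (3,2)=. -> step gives (2,1)='.' but target has 'O' -> reject
  (0,1)=. (2,0)=. (3,1)=. (3,2)=O -> step gives (2,1)='.' but target has 'O' -> reject
  (0,1)=. (2,0)=. (3,1)=O (3,2)=. -> step gives (2,1)='.' but target has 'O' -> reject
  (0,1)=. (2,0)=. (3,1)=O (3,2)=O -> step reproduces the target at every cell -> ACCEPT
  (0,1)=. (2,0)=O (3,1)=. (3,2)=. -> step gives (1,1)='O' but target has '.' -> reject
  (0,1)=. (2,0)=O (3,1)=. (3,2)=O -> step gives (1,1)='O' but target has '.' -> reject
  (0,1)=. (2,0)=O (3,1)=O (3,2)=. -> step gives (1,1)='O' but target has '.' -> reject
  (0,1)=. (2,0)=O (3,1)=O (3,2)=O -> step gives (1,1)='O' but target has '.' -> reject
  (0,1)=O (2,0)=. (3,1)=. (3,2)=. -> step gives (0,1)='O' but target has '.' -> reject
  (0,1)=O (2,0)=. (3,1)=. (3,2)=O -> step gives (0,1)='O' but target has '.' -> reject
  (0,1)=O (2,0)=. (3,1)=O (3,2)=. -> step gives (0,1)='O' but target has '.' -> reject
  (0,1)=O (2,0)=. (3,1)=O (3,2)=O -> step gives (0,1)='O' but target has '.' -> reject
  (0,1)=O (2,0)=O (3,1)=. (3,2)=. -> step gives (0,1)='O' but target has '.' -> reject
  (0,1)=O (2,0)=O (3,1)=. (3,2)=O -> step gives (0,1)='O' but target has '.' -> reject
  (0,1)=O (2,0)=O (3,1)=O (3,2)=. -> step gives (0,1)='O' but target has '.' -> reject
  (0,1)=O (2,0)=O (3,1)=O (3,2)=O -> step gives (0,1)='O' but target has '.' -> reject
Unique solution: (0,1)=dead, (2,0)=dead, (3,1)=live, (3,2)=live.
Check: live-neighbor counts of every cell in the completed generation 0:
0211
1201
1332
1111
Applying B3/S23 to generation 0 with these counts gives:
....
....
.OO.
....
which matches the target exactly.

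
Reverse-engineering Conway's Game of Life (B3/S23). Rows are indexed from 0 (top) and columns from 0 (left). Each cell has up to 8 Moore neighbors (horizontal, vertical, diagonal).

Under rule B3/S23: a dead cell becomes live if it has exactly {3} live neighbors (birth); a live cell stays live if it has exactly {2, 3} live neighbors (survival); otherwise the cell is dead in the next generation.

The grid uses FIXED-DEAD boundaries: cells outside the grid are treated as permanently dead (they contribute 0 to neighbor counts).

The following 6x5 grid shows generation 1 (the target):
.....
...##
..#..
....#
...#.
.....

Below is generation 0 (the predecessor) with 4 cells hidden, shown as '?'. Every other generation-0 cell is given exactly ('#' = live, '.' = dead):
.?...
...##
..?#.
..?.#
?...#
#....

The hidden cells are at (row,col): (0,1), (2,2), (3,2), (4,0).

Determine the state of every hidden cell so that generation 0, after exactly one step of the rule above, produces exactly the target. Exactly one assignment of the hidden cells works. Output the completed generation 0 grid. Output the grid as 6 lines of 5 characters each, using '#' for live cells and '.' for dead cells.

Answer: .....
...##
...#.
..#.#
....#
#....

Derivation:
Hidden generation-0 cells (in order): (0,1), (2,2), (3,2), (4,0).
A hidden cell only influences target cells in its own 3x3 neighborhood. Try each of the 2^4 = 16 assignments, step the completed generation 0 forward once under B3/S23, and compare with the target:
  (0,1)=. (2,2)=. (3,2)=. (4,0)=. -> step gives (2,2)='.' but target has '#' -> reject
  (0,1)=. (2,2)=. (3,2)=. (4,0)=# -> step gives (2,2)='.' but target has '#' -> reject
  (0,1)=. (2,2)=. (3,2)=# (4,0)=. -> step reproduces the target at every cell -> ACCEPT
  (0,1)=. (2,2)=. (3,2)=# (4,0)=# -> step gives (4,1)='#' but target has '.' -> reject
  (0,1)=. (2,2)=# (3,2)=. (4,0)=. -> step gives (1,2)='#' but target has '.' -> reject
  (0,1)=. (2,2)=# (3,2)=. (4,0)=# -> step gives (1,2)='#' but target has '.' -> reject
  (0,1)=. (2,2)=# (3,2)=# (4,0)=. -> step gives (1,2)='#' but target has '.' -> reject
  (0,1)=. (2,2)=# (3,2)=# (4,0)=# -> step gives (1,2)='#' but target has '.' -> reject
  (0,1)=# (2,2)=. (3,2)=. (4,0)=. -> step gives (1,2)='#' but target has '.' -> reject
  (0,1)=# (2,2)=. (3,2)=. (4,0)=# -> step gives (1,2)='#' but target has '.' -> reject
  (0,1)=# (2,2)=. (3,2)=# (4,0)=. -> step gives (1,2)='#' but target has '.' -> reject
  (0,1)=# (2,2)=. (3,2)=# (4,0)=# -> step gives (1,2)='#' but target has '.' -> reject
  (0,1)=# (2,2)=# (3,2)=. (4,0)=. -> step gives (4,3)='.' but target has '#' -> reject
  (0,1)=# (2,2)=# (3,2)=. (4,0)=# -> step gives (4,3)='.' but target has '#' -> reject
  (0,1)=# (2,2)=# (3,2)=# (4,0)=. -> step gives (3,2)='#' but target has '.' -> reject
  (0,1)=# (2,2)=# (3,2)=# (4,0)=# -> step gives (3,1)='#' but target has '.' -> reject
Unique solution: (0,1)=dead, (2,2)=dead, (3,2)=live, (4,0)=dead.
Check: live-neighbor counts of every cell in the completed generation 0:
00122
00222
01344
01142
12131
01011
Applying B3/S23 to generation 0 with these counts gives:
.....
...##
..#..
....#
...#.
.....
which matches the target exactly.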